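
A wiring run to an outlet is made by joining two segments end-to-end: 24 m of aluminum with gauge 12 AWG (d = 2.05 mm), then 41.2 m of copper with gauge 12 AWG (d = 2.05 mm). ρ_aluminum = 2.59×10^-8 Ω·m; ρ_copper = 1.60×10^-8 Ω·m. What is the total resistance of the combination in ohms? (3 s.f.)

0.388 Ω

Segment 1: A = π(2.05/2 mm)² = π(1.0250e-03 m)² = 3.301e-06 m²
R₁ = ρL/A = (2.59×10^-8)(24)/(3.301e-06) = 0.1883 Ω
R₂ = (1.60×10^-8)(41.2)/(3.301e-06) = 0.1997 Ω
R = R₁ + R₂ = 0.388 Ω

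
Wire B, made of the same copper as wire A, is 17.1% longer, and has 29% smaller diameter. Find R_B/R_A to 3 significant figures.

R ∝ L/d², so R_B/R_A = (1 + 17.1/100) × (1 − 29/100)⁻²
= 1.171 × 1.984 = 2.32

2.32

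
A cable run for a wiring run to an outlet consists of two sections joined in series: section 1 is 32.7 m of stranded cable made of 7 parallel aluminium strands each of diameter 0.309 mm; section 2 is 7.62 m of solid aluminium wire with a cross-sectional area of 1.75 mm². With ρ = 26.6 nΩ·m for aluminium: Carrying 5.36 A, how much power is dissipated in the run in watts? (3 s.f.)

50.9 W

ρ = 26.6 nΩ·m = 2.66×10^-8 Ω·m
Section 1: A_strand = π(1.5450e-04)² = 7.499e-08 m²; R₁ = ρL/(N·A_s) = (2.66×10^-8)(32.7)/(7×7.499e-08) = 1.657 Ω
Section 2: A = 1.75 mm² = 1.750e-06 m²
R₂ = (2.66×10^-8)(7.62)/(1.750e-06) = 0.1158 Ω
R = R₁ + R₂ = 1.773 Ω
P = I²R = (5.36)² × 1.773 = 50.9 W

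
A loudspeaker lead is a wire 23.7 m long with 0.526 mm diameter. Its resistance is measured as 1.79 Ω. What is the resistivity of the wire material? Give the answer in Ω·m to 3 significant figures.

A = π(d/2)² = π(2.6300e-04 m)² = 2.173e-07 m²
ρ = RA/L = (1.79)(2.173e-07)/(23.7) = 1.64×10^-8 Ω·m

1.64×10^-8 Ω·m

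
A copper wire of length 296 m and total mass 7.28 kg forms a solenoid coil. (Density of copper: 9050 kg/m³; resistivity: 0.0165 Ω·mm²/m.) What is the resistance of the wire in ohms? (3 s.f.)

1.80 Ω

ρ = 0.0165 Ω·mm²/m = 1.65×10^-8 Ω·m
A = m/(density·L) = 7.28/(9050×296) = 2.7176e-06 m²
R = ρL/A = (1.65×10^-8)(296)/(2.7176e-06) = 1.80 Ω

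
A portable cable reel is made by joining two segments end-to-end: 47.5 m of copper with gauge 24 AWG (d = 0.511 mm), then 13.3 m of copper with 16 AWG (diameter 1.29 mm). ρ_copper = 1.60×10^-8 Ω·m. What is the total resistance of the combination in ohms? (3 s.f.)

3.87 Ω

Segment 1: A = π(0.511/2 mm)² = π(2.5550e-04 m)² = 2.051e-07 m²
R₁ = ρL/A = (1.60×10^-8)(47.5)/(2.051e-07) = 3.706 Ω
Segment 2: A = π(1.29/2 mm)² = π(6.4500e-04 m)² = 1.307e-06 m²
R₂ = (1.60×10^-8)(13.3)/(1.307e-06) = 0.1628 Ω
R = R₁ + R₂ = 3.87 Ω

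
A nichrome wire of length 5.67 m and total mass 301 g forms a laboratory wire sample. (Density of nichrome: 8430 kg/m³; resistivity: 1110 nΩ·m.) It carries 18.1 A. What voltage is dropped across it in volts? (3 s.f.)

18.1 V

ρ = 1110 nΩ·m = 1.11×10^-6 Ω·m
A = m/(density·L) = 0.301/(8430×5.67) = 6.2973e-06 m²
R = ρL/A = (1.11×10^-6)(5.67)/(6.2973e-06) = 0.9994 Ω
V = IR = 18.1 × 0.9994 = 18.1 V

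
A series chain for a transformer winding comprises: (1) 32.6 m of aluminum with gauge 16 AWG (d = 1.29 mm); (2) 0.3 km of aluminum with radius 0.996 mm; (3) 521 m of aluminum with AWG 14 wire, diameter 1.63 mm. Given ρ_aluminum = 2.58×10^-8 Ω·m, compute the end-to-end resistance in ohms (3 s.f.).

Seg 1: A = π(1.29/2 mm)² = π(6.4500e-04 m)² = 1.307e-06 m²
R_1 = (2.58×10^-8)(32.6)/(1.307e-06) = 0.6435 Ω
Seg 2: A = πr² = π(9.9600e-04 m)² = 3.117e-06 m²
R_2 = (2.58×10^-8)(300)/(3.117e-06) = 2.484 Ω
Seg 3: A = π(1.63/2 mm)² = π(8.1500e-04 m)² = 2.087e-06 m²
R_3 = (2.58×10^-8)(521)/(2.087e-06) = 6.442 Ω
R_total = R_1 + R_2 + R_3 = 9.57 Ω

9.57 Ω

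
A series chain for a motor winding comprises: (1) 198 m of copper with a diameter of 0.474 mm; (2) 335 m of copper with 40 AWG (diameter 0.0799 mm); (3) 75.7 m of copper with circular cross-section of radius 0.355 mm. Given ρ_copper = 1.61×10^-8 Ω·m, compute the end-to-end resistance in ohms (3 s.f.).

Seg 1: A = π(d/2)² = π(2.3700e-04 m)² = 1.765e-07 m²
R_1 = (1.61×10^-8)(198)/(1.765e-07) = 18.07 Ω
Seg 2: A = π(0.0799/2 mm)² = π(3.9950e-05 m)² = 5.014e-09 m²
R_2 = (1.61×10^-8)(335)/(5.014e-09) = 1076 Ω
Seg 3: A = πr² = π(3.5500e-04 m)² = 3.959e-07 m²
R_3 = (1.61×10^-8)(75.7)/(3.959e-07) = 3.078 Ω
R_total = R_1 + R_2 + R_3 = 1100 Ω

1100 Ω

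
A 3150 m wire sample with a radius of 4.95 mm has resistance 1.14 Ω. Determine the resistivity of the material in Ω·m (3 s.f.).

A = πr² = π(4.9500e-03 m)² = 7.698e-05 m²
ρ = RA/L = (1.14)(7.698e-05)/(3150) = 2.79×10^-8 Ω·m

2.79×10^-8 Ω·m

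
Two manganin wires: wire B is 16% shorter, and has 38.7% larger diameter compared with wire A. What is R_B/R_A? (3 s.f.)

R ∝ L/d², so R_B/R_A = (1 − 16/100) × (1 + 38.7/100)⁻²
= 0.84 × 0.5198 = 0.437

0.437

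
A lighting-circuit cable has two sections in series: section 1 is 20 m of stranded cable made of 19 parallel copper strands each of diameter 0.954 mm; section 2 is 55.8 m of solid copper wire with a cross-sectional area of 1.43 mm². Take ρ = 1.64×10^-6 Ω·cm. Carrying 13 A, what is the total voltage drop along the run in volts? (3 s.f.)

8.63 V

ρ = 1.64×10^-6 Ω·cm = 1.64×10^-8 Ω·m
Section 1: A_strand = π(4.7700e-04)² = 7.148e-07 m²; R₁ = ρL/(N·A_s) = (1.64×10^-8)(20)/(19×7.148e-07) = 0.02415 Ω
Section 2: A = 1.43 mm² = 1.430e-06 m²
R₂ = (1.64×10^-8)(55.8)/(1.430e-06) = 0.6399 Ω
R = R₁ + R₂ = 0.6641 Ω
V = IR = 13 × 0.6641 = 8.63 V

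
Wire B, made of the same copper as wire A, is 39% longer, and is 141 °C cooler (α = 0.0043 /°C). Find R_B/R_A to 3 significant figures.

R ∝ ρL/d² with ρ ∝ (1+αΔT), so R_B/R_A = (1 + 39/100) × (1 − 0.0043×141)
= 1.39 × 0.3937 = 0.547

0.547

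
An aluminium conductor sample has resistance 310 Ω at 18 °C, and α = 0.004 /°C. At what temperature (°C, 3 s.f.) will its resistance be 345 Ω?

R = R₀(1 + α(T − T₀)) ⇒ T = T₀ + (R/R₀ − 1)/α
T = 18 + (345/310 − 1)/0.004 = 18 + (0.1129)/0.004 = 46.2 °C

46.2 °C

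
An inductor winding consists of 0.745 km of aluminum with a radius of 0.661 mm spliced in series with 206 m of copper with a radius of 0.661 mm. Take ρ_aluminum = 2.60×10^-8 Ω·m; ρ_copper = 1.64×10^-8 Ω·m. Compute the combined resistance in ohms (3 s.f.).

16.6 Ω

Segment 1: A = πr² = π(6.6100e-04 m)² = 1.373e-06 m²
R₁ = ρL/A = (2.60×10^-8)(745)/(1.373e-06) = 14.11 Ω
R₂ = (1.64×10^-8)(206)/(1.373e-06) = 2.461 Ω
R = R₁ + R₂ = 16.6 Ω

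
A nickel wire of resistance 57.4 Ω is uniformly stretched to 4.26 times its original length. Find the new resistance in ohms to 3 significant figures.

1040 Ω

Volume constant ⇒ A' = A/k with k = 4.26. R' = ρ(kL)/(A/k) = k²R.
R' = 18.15 × 57.4 = 1040 Ω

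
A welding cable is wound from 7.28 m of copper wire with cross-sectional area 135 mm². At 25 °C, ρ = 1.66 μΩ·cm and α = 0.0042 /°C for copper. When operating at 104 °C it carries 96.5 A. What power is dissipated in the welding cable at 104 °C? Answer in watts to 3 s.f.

ρ = 1.66 μΩ·cm = 1.66×10^-8 Ω·m
A = 135 mm² = 1.350e-04 m²
R₍25₎ = ρL/A = (1.66×10^-8)(7.28)/(1.350e-04) = 8.952×10^-4 Ω
R₍104₎ = R₍25₎(1 + αΔT) = 8.952×10^-4 × (1 + 0.0042×79) = 0.001192 Ω
P = I²R = (96.5)² × 0.001192 = 11.1 W

11.1 W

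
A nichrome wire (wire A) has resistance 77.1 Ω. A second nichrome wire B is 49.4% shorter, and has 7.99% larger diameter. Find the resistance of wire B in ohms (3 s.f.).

33.5 Ω

R ∝ L/d², so R_B/R_A = (1 − 49.4/100) × (1 + 7.99/100)⁻²
= 0.506 × 0.8575 = 0.4339
R_B = 0.4339 × 77.1 = 33.5 Ω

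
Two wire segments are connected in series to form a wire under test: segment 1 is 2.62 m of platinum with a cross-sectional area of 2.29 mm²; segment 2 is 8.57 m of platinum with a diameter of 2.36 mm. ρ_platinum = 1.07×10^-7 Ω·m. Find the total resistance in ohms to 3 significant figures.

0.332 Ω

Segment 1: A = 2.29 mm² = 2.290e-06 m²
R₁ = ρL/A = (1.07×10^-7)(2.62)/(2.290e-06) = 0.1224 Ω
Segment 2: A = π(d/2)² = π(1.1800e-03 m)² = 4.374e-06 m²
R₂ = (1.07×10^-7)(8.57)/(4.374e-06) = 0.2096 Ω
R = R₁ + R₂ = 0.332 Ω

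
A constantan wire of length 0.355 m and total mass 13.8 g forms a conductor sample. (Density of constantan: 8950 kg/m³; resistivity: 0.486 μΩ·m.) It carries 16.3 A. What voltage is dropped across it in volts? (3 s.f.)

ρ = 0.486 μΩ·m = 4.86×10^-7 Ω·m
A = m/(density·L) = 0.0138/(8950×0.355) = 4.3434e-06 m²
R = ρL/A = (4.86×10^-7)(0.355)/(4.3434e-06) = 0.03972 Ω
V = IR = 16.3 × 0.03972 = 0.647 V

0.647 V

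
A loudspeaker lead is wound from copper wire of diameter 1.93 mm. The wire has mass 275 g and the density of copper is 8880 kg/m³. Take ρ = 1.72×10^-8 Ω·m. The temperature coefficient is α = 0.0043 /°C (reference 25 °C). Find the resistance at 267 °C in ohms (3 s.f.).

A = π(d/2)² = π(9.6500e-04 m)² = 2.9255e-06 m²
L = m/(density·A) = 0.275/(8880×2.9255e-06) = 10.59 m
R = ρL/A = (1.72×10^-8)(10.59)/(2.9255e-06) = 0.06224 Ω
R(267 °C) = 0.06224 × (1 + 0.0043×242) = 0.127 Ω

0.127 Ω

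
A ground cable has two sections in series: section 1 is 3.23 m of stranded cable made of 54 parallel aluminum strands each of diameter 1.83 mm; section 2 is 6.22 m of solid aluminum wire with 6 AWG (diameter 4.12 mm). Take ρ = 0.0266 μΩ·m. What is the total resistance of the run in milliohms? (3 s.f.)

13.0 mΩ

ρ = 0.0266 μΩ·m = 2.66×10^-8 Ω·m
Section 1: A_strand = π(9.1500e-04)² = 2.630e-06 m²; R₁ = ρL/(N·A_s) = (2.66×10^-8)(3.23)/(54×2.630e-06) = 6.049×10^-4 Ω
Section 2: A = π(4.12/2 mm)² = π(2.0600e-03 m)² = 1.333e-05 m²
R₂ = (2.66×10^-8)(6.22)/(1.333e-05) = 0.01241 Ω
R = R₁ + R₂ = 13.0 mΩ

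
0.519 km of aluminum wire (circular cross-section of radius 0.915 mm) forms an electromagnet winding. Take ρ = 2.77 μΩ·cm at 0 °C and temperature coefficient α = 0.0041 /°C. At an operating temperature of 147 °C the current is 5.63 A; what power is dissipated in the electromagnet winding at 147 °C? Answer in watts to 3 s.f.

ρ = 2.77 μΩ·cm = 2.77×10^-8 Ω·m
A = πr² = π(9.1500e-04 m)² = 2.630e-06 m²
R₍0₎ = ρL/A = (2.77×10^-8)(519)/(2.630e-06) = 5.466 Ω
R₍147₎ = R₍0₎(1 + αΔT) = 5.466 × (1 + 0.0041×147) = 8.76 Ω
P = I²R = (5.63)² × 8.76 = 278 W

278 W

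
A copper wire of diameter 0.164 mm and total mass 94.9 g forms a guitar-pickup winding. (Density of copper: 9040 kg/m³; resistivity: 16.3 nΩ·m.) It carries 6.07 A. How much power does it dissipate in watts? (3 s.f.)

ρ = 16.3 nΩ·m = 1.63×10^-8 Ω·m
A = π(d/2)² = π(8.2000e-05 m)² = 2.1124e-08 m²
L = m/(density·A) = 0.0949/(9040×2.1124e-08) = 497 m
R = ρL/A = (1.63×10^-8)(497)/(2.1124e-08) = 383.5 Ω
P = I²R = (6.07)² × 383.5 = 14100 W

14100 W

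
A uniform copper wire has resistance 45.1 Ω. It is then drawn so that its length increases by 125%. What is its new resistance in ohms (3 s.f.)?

k = 1 + 125/100 = 2.25; volume constant ⇒ A' = A/k, so R' = k²R.
R' = 5.062 × 45.1 = 228 Ω

228 Ω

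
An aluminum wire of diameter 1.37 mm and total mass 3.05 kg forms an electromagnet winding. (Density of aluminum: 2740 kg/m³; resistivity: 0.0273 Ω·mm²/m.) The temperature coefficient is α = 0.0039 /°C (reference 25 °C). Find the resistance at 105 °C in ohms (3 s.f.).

ρ = 0.0273 Ω·mm²/m = 2.73×10^-8 Ω·m
A = π(d/2)² = π(6.8500e-04 m)² = 1.4741e-06 m²
L = m/(density·A) = 3.05/(2740×1.4741e-06) = 755.1 m
R = ρL/A = (2.73×10^-8)(755.1)/(1.4741e-06) = 13.98 Ω
R(105 °C) = 13.98 × (1 + 0.0039×80) = 18.3 Ω

18.3 Ω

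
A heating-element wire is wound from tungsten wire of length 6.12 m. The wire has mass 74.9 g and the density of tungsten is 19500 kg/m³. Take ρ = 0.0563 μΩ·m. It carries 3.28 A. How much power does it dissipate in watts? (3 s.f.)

ρ = 0.0563 μΩ·m = 5.63×10^-8 Ω·m
A = m/(density·L) = 0.0749/(19500×6.12) = 6.2762e-07 m²
R = ρL/A = (5.63×10^-8)(6.12)/(6.2762e-07) = 0.549 Ω
P = I²R = (3.28)² × 0.549 = 5.91 W

5.91 W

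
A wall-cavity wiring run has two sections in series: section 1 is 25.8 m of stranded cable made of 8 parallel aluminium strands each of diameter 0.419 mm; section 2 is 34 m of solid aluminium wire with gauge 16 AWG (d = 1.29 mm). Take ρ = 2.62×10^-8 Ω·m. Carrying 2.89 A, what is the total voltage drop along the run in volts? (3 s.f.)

Section 1: A_strand = π(2.0950e-04)² = 1.379e-07 m²; R₁ = ρL/(N·A_s) = (2.62×10^-8)(25.8)/(8×1.379e-07) = 0.6128 Ω
Section 2: A = π(1.29/2 mm)² = π(6.4500e-04 m)² = 1.307e-06 m²
R₂ = (2.62×10^-8)(34)/(1.307e-06) = 0.6816 Ω
R = R₁ + R₂ = 1.294 Ω
V = IR = 2.89 × 1.294 = 3.74 V

3.74 V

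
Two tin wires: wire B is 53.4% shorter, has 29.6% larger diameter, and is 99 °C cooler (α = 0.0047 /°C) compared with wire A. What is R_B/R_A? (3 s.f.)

R ∝ ρL/d² with ρ ∝ (1+αΔT), so R_B/R_A = (1 − 53.4/100) × (1 + 29.6/100)⁻² × (1 − 0.0047×99)
= 0.466 × 0.5954 × 0.5347 = 0.148

0.148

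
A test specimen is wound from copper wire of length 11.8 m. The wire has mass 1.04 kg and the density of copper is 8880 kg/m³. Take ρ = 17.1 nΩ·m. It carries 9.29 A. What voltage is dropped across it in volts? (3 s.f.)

0.189 V

ρ = 17.1 nΩ·m = 1.71×10^-8 Ω·m
A = m/(density·L) = 1.04/(8880×11.8) = 9.9252e-06 m²
R = ρL/A = (1.71×10^-8)(11.8)/(9.9252e-06) = 0.02033 Ω
V = IR = 9.29 × 0.02033 = 0.189 V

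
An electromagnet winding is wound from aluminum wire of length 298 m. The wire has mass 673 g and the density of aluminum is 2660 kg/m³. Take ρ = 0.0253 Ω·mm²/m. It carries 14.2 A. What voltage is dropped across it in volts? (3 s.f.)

ρ = 0.0253 Ω·mm²/m = 2.53×10^-8 Ω·m
A = m/(density·L) = 0.673/(2660×298) = 8.4902e-07 m²
R = ρL/A = (2.53×10^-8)(298)/(8.4902e-07) = 8.88 Ω
V = IR = 14.2 × 8.88 = 126 V

126 V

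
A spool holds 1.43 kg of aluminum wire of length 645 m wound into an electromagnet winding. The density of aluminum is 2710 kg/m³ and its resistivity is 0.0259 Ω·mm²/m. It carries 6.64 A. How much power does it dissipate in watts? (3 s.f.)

ρ = 0.0259 Ω·mm²/m = 2.59×10^-8 Ω·m
A = m/(density·L) = 1.43/(2710×645) = 8.1810e-07 m²
R = ρL/A = (2.59×10^-8)(645)/(8.1810e-07) = 20.42 Ω
P = I²R = (6.64)² × 20.42 = 900 W

900 W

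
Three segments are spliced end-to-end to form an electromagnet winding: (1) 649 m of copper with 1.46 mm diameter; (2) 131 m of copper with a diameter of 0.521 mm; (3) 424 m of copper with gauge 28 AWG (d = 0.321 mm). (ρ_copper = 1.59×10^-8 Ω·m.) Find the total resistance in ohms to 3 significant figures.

Seg 1: A = π(d/2)² = π(7.3000e-04 m)² = 1.674e-06 m²
R_1 = (1.59×10^-8)(649)/(1.674e-06) = 6.164 Ω
Seg 2: A = π(d/2)² = π(2.6050e-04 m)² = 2.132e-07 m²
R_2 = (1.59×10^-8)(131)/(2.132e-07) = 9.77 Ω
Seg 3: A = π(0.321/2 mm)² = π(1.6050e-04 m)² = 8.093e-08 m²
R_3 = (1.59×10^-8)(424)/(8.093e-08) = 83.3 Ω
R_total = R_1 + R_2 + R_3 = 99.2 Ω

99.2 Ω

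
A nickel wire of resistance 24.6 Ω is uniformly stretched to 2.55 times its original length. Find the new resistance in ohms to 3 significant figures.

160 Ω

Volume constant ⇒ A' = A/k with k = 2.55. R' = ρ(kL)/(A/k) = k²R.
R' = 6.502 × 24.6 = 160 Ω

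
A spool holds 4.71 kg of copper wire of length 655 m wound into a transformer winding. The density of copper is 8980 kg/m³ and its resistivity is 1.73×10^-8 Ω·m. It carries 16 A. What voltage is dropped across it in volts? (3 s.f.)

226 V

A = m/(density·L) = 4.71/(8980×655) = 8.0076e-07 m²
R = ρL/A = (1.73×10^-8)(655)/(8.0076e-07) = 14.15 Ω
V = IR = 16 × 14.15 = 226 V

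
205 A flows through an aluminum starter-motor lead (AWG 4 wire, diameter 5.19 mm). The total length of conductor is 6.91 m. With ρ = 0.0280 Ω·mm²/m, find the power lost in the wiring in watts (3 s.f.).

ρ = 0.0280 Ω·mm²/m = 2.80×10^-8 Ω·m
A = π(5.19/2 mm)² = π(2.5950e-03 m)² = 2.116e-05 m²
R = ρL/A = (2.80×10^-8)(6.91)/(2.116e-05) = 0.009146 Ω
P = I²R = (205)² × 0.009146 = 384 W

384 W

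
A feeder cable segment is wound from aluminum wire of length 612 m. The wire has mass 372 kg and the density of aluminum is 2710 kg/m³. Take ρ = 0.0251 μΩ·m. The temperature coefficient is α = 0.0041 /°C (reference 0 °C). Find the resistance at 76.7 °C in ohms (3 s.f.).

ρ = 0.0251 μΩ·m = 2.51×10^-8 Ω·m
A = m/(density·L) = 372/(2710×612) = 2.2430e-04 m²
R = ρL/A = (2.51×10^-8)(612)/(2.2430e-04) = 0.06849 Ω
R(76.7 °C) = 0.06849 × (1 + 0.0041×76.7) = 0.0900 Ω

0.0900 Ω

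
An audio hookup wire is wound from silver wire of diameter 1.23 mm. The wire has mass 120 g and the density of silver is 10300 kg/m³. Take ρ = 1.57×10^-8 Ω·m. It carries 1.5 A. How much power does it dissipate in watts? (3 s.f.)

A = π(d/2)² = π(6.1500e-04 m)² = 1.1882e-06 m²
L = m/(density·A) = 0.12/(10300×1.1882e-06) = 9.805 m
R = ρL/A = (1.57×10^-8)(9.805)/(1.1882e-06) = 0.1296 Ω
P = I²R = (1.5)² × 0.1296 = 0.291 W

0.291 W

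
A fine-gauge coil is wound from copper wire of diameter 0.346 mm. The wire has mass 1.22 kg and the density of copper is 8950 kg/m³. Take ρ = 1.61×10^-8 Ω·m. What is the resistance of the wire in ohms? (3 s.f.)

A = π(d/2)² = π(1.7300e-04 m)² = 9.4025e-08 m²
L = m/(density·A) = 1.22/(8950×9.4025e-08) = 1450 m
R = ρL/A = (1.61×10^-8)(1450)/(9.4025e-08) = 248 Ω

248 Ω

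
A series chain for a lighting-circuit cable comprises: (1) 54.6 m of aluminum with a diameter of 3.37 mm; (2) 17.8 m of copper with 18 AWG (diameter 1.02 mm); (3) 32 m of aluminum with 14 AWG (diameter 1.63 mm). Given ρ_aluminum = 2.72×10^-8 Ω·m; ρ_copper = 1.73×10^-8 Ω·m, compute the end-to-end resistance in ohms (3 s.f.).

Seg 1: A = π(d/2)² = π(1.6850e-03 m)² = 8.920e-06 m²
R_1 = (2.72×10^-8)(54.6)/(8.920e-06) = 0.1665 Ω
Seg 2: A = π(1.02/2 mm)² = π(5.1000e-04 m)² = 8.171e-07 m²
R_2 = (1.73×10^-8)(17.8)/(8.171e-07) = 0.3769 Ω
Seg 3: A = π(1.63/2 mm)² = π(8.1500e-04 m)² = 2.087e-06 m²
R_3 = (2.72×10^-8)(32)/(2.087e-06) = 0.4171 Ω
R_total = R_1 + R_2 + R_3 = 0.960 Ω

0.960 Ω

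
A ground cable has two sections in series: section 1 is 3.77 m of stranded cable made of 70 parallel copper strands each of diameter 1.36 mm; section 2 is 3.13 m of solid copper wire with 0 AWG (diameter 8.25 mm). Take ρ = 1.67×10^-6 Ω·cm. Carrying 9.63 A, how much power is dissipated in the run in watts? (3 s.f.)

ρ = 1.67×10^-6 Ω·cm = 1.67×10^-8 Ω·m
Section 1: A_strand = π(6.8000e-04)² = 1.453e-06 m²; R₁ = ρL/(N·A_s) = (1.67×10^-8)(3.77)/(70×1.453e-06) = 6.191×10^-4 Ω
Section 2: A = π(8.25/2 mm)² = π(4.1250e-03 m)² = 5.346e-05 m²
R₂ = (1.67×10^-8)(3.13)/(5.346e-05) = 9.778×10^-4 Ω
R = R₁ + R₂ = 0.001597 Ω
P = I²R = (9.63)² × 0.001597 = 0.148 W

0.148 W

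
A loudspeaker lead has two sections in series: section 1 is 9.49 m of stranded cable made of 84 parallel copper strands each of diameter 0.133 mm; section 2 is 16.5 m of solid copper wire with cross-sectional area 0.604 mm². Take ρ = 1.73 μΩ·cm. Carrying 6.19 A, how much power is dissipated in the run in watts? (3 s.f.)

23.5 W

ρ = 1.73 μΩ·cm = 1.73×10^-8 Ω·m
Section 1: A_strand = π(6.6500e-05)² = 1.389e-08 m²; R₁ = ρL/(N·A_s) = (1.73×10^-8)(9.49)/(84×1.389e-08) = 0.1407 Ω
Section 2: A = 0.604 mm² = 6.040e-07 m²
R₂ = (1.73×10^-8)(16.5)/(6.040e-07) = 0.4726 Ω
R = R₁ + R₂ = 0.6133 Ω
P = I²R = (6.19)² × 0.6133 = 23.5 W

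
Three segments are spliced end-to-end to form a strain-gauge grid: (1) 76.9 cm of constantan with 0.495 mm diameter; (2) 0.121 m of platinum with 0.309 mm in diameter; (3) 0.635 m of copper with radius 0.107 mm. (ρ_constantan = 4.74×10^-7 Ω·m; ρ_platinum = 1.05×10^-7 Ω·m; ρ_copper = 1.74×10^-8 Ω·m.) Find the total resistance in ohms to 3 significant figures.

2.37 Ω

Seg 1: A = π(d/2)² = π(2.4750e-04 m)² = 1.924e-07 m²
R_1 = (4.74×10^-7)(0.769)/(1.924e-07) = 1.894 Ω
Seg 2: A = π(d/2)² = π(1.5450e-04 m)² = 7.499e-08 m²
R_2 = (1.05×10^-7)(0.121)/(7.499e-08) = 0.1694 Ω
Seg 3: A = πr² = π(1.0700e-04 m)² = 3.597e-08 m²
R_3 = (1.74×10^-8)(0.635)/(3.597e-08) = 0.3072 Ω
R_total = R_1 + R_2 + R_3 = 2.37 Ω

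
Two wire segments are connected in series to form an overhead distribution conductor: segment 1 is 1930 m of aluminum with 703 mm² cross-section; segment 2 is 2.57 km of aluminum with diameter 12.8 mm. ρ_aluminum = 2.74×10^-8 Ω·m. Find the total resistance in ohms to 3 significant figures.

Segment 1: A = 703 mm² = 7.030e-04 m²
R₁ = ρL/A = (2.74×10^-8)(1930)/(7.030e-04) = 0.07522 Ω
Segment 2: A = π(d/2)² = π(6.4000e-03 m)² = 1.287e-04 m²
R₂ = (2.74×10^-8)(2570)/(1.287e-04) = 0.5472 Ω
R = R₁ + R₂ = 0.622 Ω

0.622 Ω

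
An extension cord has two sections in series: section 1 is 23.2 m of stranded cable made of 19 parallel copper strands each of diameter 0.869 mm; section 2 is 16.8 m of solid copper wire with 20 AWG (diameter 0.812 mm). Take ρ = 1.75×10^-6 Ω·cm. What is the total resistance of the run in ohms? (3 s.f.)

ρ = 1.75×10^-6 Ω·cm = 1.75×10^-8 Ω·m
Section 1: A_strand = π(4.3450e-04)² = 5.931e-07 m²; R₁ = ρL/(N·A_s) = (1.75×10^-8)(23.2)/(19×5.931e-07) = 0.03603 Ω
Section 2: A = π(0.812/2 mm)² = π(4.0600e-04 m)² = 5.178e-07 m²
R₂ = (1.75×10^-8)(16.8)/(5.178e-07) = 0.5677 Ω
R = R₁ + R₂ = 0.604 Ω

0.604 Ω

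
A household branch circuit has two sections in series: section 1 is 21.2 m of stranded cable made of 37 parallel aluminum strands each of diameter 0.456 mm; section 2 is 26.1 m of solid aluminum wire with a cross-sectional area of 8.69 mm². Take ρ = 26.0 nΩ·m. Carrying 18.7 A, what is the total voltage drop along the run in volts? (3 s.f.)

3.17 V

ρ = 26.0 nΩ·m = 2.60×10^-8 Ω·m
Section 1: A_strand = π(2.2800e-04)² = 1.633e-07 m²; R₁ = ρL/(N·A_s) = (2.60×10^-8)(21.2)/(37×1.633e-07) = 0.09122 Ω
Section 2: A = 8.69 mm² = 8.690e-06 m²
R₂ = (2.60×10^-8)(26.1)/(8.690e-06) = 0.07809 Ω
R = R₁ + R₂ = 0.1693 Ω
V = IR = 18.7 × 0.1693 = 3.17 V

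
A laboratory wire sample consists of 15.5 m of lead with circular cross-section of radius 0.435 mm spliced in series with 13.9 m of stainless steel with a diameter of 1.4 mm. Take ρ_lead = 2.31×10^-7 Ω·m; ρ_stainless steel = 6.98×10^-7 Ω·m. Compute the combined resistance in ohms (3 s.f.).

Segment 1: A = πr² = π(4.3500e-04 m)² = 5.945e-07 m²
R₁ = ρL/A = (2.31×10^-7)(15.5)/(5.945e-07) = 6.023 Ω
Segment 2: A = π(d/2)² = π(7.0000e-04 m)² = 1.539e-06 m²
R₂ = (6.98×10^-7)(13.9)/(1.539e-06) = 6.303 Ω
R = R₁ + R₂ = 12.3 Ω

12.3 Ω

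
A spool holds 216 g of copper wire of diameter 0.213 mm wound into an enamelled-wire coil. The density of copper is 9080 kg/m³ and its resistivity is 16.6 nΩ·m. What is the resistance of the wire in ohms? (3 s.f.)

311 Ω

ρ = 16.6 nΩ·m = 1.66×10^-8 Ω·m
A = π(d/2)² = π(1.0650e-04 m)² = 3.5633e-08 m²
L = m/(density·A) = 0.216/(9080×3.5633e-08) = 667.6 m
R = ρL/A = (1.66×10^-8)(667.6)/(3.5633e-08) = 311 Ω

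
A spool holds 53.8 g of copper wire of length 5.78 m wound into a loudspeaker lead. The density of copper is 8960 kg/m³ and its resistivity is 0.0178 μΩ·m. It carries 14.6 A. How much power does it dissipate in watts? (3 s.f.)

21.1 W

ρ = 0.0178 μΩ·m = 1.78×10^-8 Ω·m
A = m/(density·L) = 0.0538/(8960×5.78) = 1.0388e-06 m²
R = ρL/A = (1.78×10^-8)(5.78)/(1.0388e-06) = 0.09904 Ω
P = I²R = (14.6)² × 0.09904 = 21.1 W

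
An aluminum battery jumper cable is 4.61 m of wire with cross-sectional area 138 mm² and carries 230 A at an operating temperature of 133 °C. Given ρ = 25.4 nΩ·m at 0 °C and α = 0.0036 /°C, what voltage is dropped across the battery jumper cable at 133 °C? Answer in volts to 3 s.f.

0.289 V

ρ = 25.4 nΩ·m = 2.54×10^-8 Ω·m
A = 138 mm² = 1.380e-04 m²
R₍0₎ = ρL/A = (2.54×10^-8)(4.61)/(1.380e-04) = 8.485×10^-4 Ω
R₍133₎ = R₍0₎(1 + αΔT) = 8.485×10^-4 × (1 + 0.0036×133) = 0.001255 Ω
V = IR = 230 × 0.001255 = 0.289 V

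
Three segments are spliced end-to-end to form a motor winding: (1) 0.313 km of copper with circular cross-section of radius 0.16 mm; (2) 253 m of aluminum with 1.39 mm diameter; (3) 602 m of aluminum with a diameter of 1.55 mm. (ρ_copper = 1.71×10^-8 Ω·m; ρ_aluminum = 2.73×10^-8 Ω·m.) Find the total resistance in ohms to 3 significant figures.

79.8 Ω

Seg 1: A = πr² = π(1.6000e-04 m)² = 8.042e-08 m²
R_1 = (1.71×10^-8)(313)/(8.042e-08) = 66.55 Ω
Seg 2: A = π(d/2)² = π(6.9500e-04 m)² = 1.517e-06 m²
R_2 = (2.73×10^-8)(253)/(1.517e-06) = 4.552 Ω
Seg 3: A = π(d/2)² = π(7.7500e-04 m)² = 1.887e-06 m²
R_3 = (2.73×10^-8)(602)/(1.887e-06) = 8.71 Ω
R_total = R_1 + R_2 + R_3 = 79.8 Ω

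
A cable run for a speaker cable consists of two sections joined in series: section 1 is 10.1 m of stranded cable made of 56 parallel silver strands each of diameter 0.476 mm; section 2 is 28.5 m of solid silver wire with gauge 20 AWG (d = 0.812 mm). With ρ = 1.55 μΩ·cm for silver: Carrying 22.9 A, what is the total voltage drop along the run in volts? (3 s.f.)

19.9 V

ρ = 1.55 μΩ·cm = 1.55×10^-8 Ω·m
Section 1: A_strand = π(2.3800e-04)² = 1.780e-07 m²; R₁ = ρL/(N·A_s) = (1.55×10^-8)(10.1)/(56×1.780e-07) = 0.01571 Ω
Section 2: A = π(0.812/2 mm)² = π(4.0600e-04 m)² = 5.178e-07 m²
R₂ = (1.55×10^-8)(28.5)/(5.178e-07) = 0.8531 Ω
R = R₁ + R₂ = 0.8688 Ω
V = IR = 22.9 × 0.8688 = 19.9 V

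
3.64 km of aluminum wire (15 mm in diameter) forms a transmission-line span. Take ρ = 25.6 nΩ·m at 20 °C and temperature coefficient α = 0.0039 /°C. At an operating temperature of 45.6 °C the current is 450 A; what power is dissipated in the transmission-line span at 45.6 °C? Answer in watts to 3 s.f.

ρ = 25.6 nΩ·m = 2.56×10^-8 Ω·m
A = π(d/2)² = π(7.5000e-03 m)² = 1.767e-04 m²
R₍20₎ = ρL/A = (2.56×10^-8)(3640)/(1.767e-04) = 0.5273 Ω
R₍45.6₎ = R₍20₎(1 + αΔT) = 0.5273 × (1 + 0.0039×25.6) = 0.58 Ω
P = I²R = (450)² × 0.58 = 1.17×10^5 W

1.17×10^5 W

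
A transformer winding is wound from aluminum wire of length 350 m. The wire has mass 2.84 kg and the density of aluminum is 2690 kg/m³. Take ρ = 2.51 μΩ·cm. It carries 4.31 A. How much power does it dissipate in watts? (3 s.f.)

54.1 W

ρ = 2.51 μΩ·cm = 2.51×10^-8 Ω·m
A = m/(density·L) = 2.84/(2690×350) = 3.0165e-06 m²
R = ρL/A = (2.51×10^-8)(350)/(3.0165e-06) = 2.912 Ω
P = I²R = (4.31)² × 2.912 = 54.1 W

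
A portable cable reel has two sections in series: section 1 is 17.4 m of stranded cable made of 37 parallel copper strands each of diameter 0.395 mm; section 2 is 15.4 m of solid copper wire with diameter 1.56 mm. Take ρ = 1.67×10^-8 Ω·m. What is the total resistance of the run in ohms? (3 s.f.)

Section 1: A_strand = π(1.9750e-04)² = 1.225e-07 m²; R₁ = ρL/(N·A_s) = (1.67×10^-8)(17.4)/(37×1.225e-07) = 0.06409 Ω
Section 2: A = π(d/2)² = π(7.8000e-04 m)² = 1.911e-06 m²
R₂ = (1.67×10^-8)(15.4)/(1.911e-06) = 0.1346 Ω
R = R₁ + R₂ = 0.199 Ω

0.199 Ω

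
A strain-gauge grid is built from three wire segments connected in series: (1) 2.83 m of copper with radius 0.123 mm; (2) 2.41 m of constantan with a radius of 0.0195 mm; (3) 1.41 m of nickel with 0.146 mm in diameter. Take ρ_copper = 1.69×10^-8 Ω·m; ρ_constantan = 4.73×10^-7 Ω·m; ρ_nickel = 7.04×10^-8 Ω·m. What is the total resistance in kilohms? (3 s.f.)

0.961 kΩ

Seg 1: A = πr² = π(1.2300e-04 m)² = 4.753e-08 m²
R_1 = (1.69×10^-8)(2.83)/(4.753e-08) = 1.006 Ω
Seg 2: A = πr² = π(1.9500e-05 m)² = 1.195e-09 m²
R_2 = (4.73×10^-7)(2.41)/(1.195e-09) = 954.2 Ω
Seg 3: A = π(d/2)² = π(7.3000e-05 m)² = 1.674e-08 m²
R_3 = (7.04×10^-8)(1.41)/(1.674e-08) = 5.929 Ω
R_total = R_1 + R_2 + R_3 = 0.961 kΩ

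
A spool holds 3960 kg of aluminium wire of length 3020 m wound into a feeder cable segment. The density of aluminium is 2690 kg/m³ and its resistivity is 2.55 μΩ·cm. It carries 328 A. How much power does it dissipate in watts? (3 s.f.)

17000 W

ρ = 2.55 μΩ·cm = 2.55×10^-8 Ω·m
A = m/(density·L) = 3960/(2690×3020) = 4.8746e-04 m²
R = ρL/A = (2.55×10^-8)(3020)/(4.8746e-04) = 0.158 Ω
P = I²R = (328)² × 0.158 = 17000 W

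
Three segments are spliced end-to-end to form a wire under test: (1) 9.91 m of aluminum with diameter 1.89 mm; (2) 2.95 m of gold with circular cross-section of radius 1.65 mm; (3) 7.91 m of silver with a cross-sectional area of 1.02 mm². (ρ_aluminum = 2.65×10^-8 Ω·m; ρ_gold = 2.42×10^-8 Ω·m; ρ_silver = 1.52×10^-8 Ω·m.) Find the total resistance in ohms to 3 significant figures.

Seg 1: A = π(d/2)² = π(9.4500e-04 m)² = 2.806e-06 m²
R_1 = (2.65×10^-8)(9.91)/(2.806e-06) = 0.09361 Ω
Seg 2: A = πr² = π(1.6500e-03 m)² = 8.553e-06 m²
R_2 = (2.42×10^-8)(2.95)/(8.553e-06) = 0.008347 Ω
Seg 3: A = 1.02 mm² = 1.020e-06 m²
R_3 = (1.52×10^-8)(7.91)/(1.020e-06) = 0.1179 Ω
R_total = R_1 + R_2 + R_3 = 0.220 Ω

0.220 Ω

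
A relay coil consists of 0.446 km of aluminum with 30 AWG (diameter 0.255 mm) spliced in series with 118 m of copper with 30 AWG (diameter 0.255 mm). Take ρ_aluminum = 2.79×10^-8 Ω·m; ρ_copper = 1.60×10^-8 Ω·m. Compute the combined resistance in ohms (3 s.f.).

Segment 1: A = π(0.255/2 mm)² = π(1.2750e-04 m)² = 5.107e-08 m²
R₁ = ρL/A = (2.79×10^-8)(446)/(5.107e-08) = 243.7 Ω
R₂ = (1.60×10^-8)(118)/(5.107e-08) = 36.97 Ω
R = R₁ + R₂ = 281 Ω

281 Ω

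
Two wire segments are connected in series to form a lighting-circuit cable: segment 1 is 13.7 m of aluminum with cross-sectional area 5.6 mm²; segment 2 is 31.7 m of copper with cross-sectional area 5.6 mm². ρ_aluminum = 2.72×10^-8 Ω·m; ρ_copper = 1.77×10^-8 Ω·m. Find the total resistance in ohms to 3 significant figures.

Segment 1: A = 5.6 mm² = 5.600e-06 m²
R₁ = ρL/A = (2.72×10^-8)(13.7)/(5.600e-06) = 0.06654 Ω
R₂ = (1.77×10^-8)(31.7)/(5.600e-06) = 0.1002 Ω
R = R₁ + R₂ = 0.167 Ω

0.167 Ω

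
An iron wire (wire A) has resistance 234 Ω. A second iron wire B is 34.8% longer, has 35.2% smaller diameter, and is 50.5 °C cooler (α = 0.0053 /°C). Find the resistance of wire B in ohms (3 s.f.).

R ∝ ρL/d² with ρ ∝ (1+αΔT), so R_B/R_A = (1 + 34.8/100) × (1 − 35.2/100)⁻² × (1 − 0.0053×50.5)
= 1.348 × 2.381 × 0.7323 = 2.351
R_B = 2.351 × 234 = 550 Ω

550 Ω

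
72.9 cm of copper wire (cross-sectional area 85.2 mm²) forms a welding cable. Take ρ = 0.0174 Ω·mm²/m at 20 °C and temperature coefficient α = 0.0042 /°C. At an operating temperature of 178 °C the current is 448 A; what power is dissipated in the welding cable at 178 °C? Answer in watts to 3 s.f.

ρ = 0.0174 Ω·mm²/m = 1.74×10^-8 Ω·m
A = 85.2 mm² = 8.520e-05 m²
R₍20₎ = ρL/A = (1.74×10^-8)(0.729)/(8.520e-05) = 1.489×10^-4 Ω
R₍178₎ = R₍20₎(1 + αΔT) = 1.489×10^-4 × (1 + 0.0042×158) = 2.477×10^-4 Ω
P = I²R = (448)² × 2.477×10^-4 = 49.7 W

49.7 W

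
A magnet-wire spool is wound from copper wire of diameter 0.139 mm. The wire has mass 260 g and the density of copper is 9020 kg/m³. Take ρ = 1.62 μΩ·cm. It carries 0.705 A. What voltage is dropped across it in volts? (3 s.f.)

ρ = 1.62 μΩ·cm = 1.62×10^-8 Ω·m
A = π(d/2)² = π(6.9500e-05 m)² = 1.5175e-08 m²
L = m/(density·A) = 0.26/(9020×1.5175e-08) = 1900 m
R = ρL/A = (1.62×10^-8)(1900)/(1.5175e-08) = 2028 Ω
V = IR = 0.705 × 2028 = 1430 V

1430 V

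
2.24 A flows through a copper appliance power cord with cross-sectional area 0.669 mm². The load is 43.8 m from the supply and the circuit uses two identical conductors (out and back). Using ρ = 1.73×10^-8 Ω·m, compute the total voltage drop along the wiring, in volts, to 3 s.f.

5.07 V

A = 0.669 mm² = 6.690e-07 m²
Total conductor length (both ways) L = 2 × 43.8 = 87.6 m
R = ρL/A = (1.73×10^-8)(87.6)/(6.690e-07) = 2.265 Ω
V = IR = 2.24 × 2.265 = 5.07 V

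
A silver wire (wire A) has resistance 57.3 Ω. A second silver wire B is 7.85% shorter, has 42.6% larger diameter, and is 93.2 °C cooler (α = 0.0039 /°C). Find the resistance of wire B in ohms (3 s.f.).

R ∝ ρL/d² with ρ ∝ (1+αΔT), so R_B/R_A = (1 − 7.85/100) × (1 + 42.6/100)⁻² × (1 − 0.0039×93.2)
= 0.9215 × 0.4918 × 0.6365 = 0.2884
R_B = 0.2884 × 57.3 = 16.5 Ω

16.5 Ω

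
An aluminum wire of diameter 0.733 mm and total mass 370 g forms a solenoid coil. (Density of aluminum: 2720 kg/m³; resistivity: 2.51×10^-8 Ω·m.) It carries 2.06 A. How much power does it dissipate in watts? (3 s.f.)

A = π(d/2)² = π(3.6650e-04 m)² = 4.2199e-07 m²
L = m/(density·A) = 0.37/(2720×4.2199e-07) = 322.4 m
R = ρL/A = (2.51×10^-8)(322.4)/(4.2199e-07) = 19.17 Ω
P = I²R = (2.06)² × 19.17 = 81.4 W

81.4 W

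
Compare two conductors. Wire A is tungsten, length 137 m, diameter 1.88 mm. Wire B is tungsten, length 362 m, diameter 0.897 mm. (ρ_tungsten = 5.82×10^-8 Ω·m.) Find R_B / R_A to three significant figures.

R ∝ ρL/d², so R_B/R_A = (L_B/L_A) × (d_A/d_B)²
= (362/137) × (1.88/0.897)² = 11.6

11.6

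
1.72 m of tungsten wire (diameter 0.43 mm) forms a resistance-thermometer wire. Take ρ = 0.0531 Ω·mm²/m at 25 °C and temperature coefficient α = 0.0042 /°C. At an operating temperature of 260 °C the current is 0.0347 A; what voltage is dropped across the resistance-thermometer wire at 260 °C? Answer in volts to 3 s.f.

ρ = 0.0531 Ω·mm²/m = 5.31×10^-8 Ω·m
A = π(d/2)² = π(2.1500e-04 m)² = 1.452e-07 m²
R₍25₎ = ρL/A = (5.31×10^-8)(1.72)/(1.452e-07) = 0.6289 Ω
R₍260₎ = R₍25₎(1 + αΔT) = 0.6289 × (1 + 0.0042×235) = 1.25 Ω
V = IR = 0.0347 × 1.25 = 0.0434 V

0.0434 V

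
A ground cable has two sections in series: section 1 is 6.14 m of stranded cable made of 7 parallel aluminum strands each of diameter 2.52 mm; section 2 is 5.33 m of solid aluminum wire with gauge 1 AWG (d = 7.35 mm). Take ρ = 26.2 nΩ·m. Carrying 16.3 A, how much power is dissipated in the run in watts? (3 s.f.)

2.10 W

ρ = 26.2 nΩ·m = 2.62×10^-8 Ω·m
Section 1: A_strand = π(1.2600e-03)² = 4.988e-06 m²; R₁ = ρL/(N·A_s) = (2.62×10^-8)(6.14)/(7×4.988e-06) = 0.004608 Ω
Section 2: A = π(7.35/2 mm)² = π(3.6750e-03 m)² = 4.243e-05 m²
R₂ = (2.62×10^-8)(5.33)/(4.243e-05) = 0.003291 Ω
R = R₁ + R₂ = 0.007899 Ω
P = I²R = (16.3)² × 0.007899 = 2.10 W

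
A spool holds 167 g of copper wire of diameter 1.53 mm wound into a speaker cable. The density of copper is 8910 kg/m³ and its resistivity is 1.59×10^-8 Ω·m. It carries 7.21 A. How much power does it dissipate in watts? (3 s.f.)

A = π(d/2)² = π(7.6500e-04 m)² = 1.8385e-06 m²
L = m/(density·A) = 0.167/(8910×1.8385e-06) = 10.19 m
R = ρL/A = (1.59×10^-8)(10.19)/(1.8385e-06) = 0.08816 Ω
P = I²R = (7.21)² × 0.08816 = 4.58 W

4.58 W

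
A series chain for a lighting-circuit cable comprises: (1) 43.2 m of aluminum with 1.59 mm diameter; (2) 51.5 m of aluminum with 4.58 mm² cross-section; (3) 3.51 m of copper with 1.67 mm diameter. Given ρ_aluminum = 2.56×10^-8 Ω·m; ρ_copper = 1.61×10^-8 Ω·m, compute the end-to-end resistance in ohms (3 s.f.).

Seg 1: A = π(d/2)² = π(7.9500e-04 m)² = 1.986e-06 m²
R_1 = (2.56×10^-8)(43.2)/(1.986e-06) = 0.557 Ω
Seg 2: A = 4.58 mm² = 4.580e-06 m²
R_2 = (2.56×10^-8)(51.5)/(4.580e-06) = 0.2879 Ω
Seg 3: A = π(d/2)² = π(8.3500e-04 m)² = 2.190e-06 m²
R_3 = (1.61×10^-8)(3.51)/(2.190e-06) = 0.0258 Ω
R_total = R_1 + R_2 + R_3 = 0.871 Ω

0.871 Ω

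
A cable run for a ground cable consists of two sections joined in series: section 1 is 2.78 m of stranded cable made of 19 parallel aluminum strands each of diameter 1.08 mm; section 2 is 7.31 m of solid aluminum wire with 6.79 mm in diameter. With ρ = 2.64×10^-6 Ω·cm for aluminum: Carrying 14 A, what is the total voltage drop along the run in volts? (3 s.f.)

ρ = 2.64×10^-6 Ω·cm = 2.64×10^-8 Ω·m
Section 1: A_strand = π(5.4000e-04)² = 9.161e-07 m²; R₁ = ρL/(N·A_s) = (2.64×10^-8)(2.78)/(19×9.161e-07) = 0.004217 Ω
Section 2: A = π(d/2)² = π(3.3950e-03 m)² = 3.621e-05 m²
R₂ = (2.64×10^-8)(7.31)/(3.621e-05) = 0.00533 Ω
R = R₁ + R₂ = 0.009546 Ω
V = IR = 14 × 0.009546 = 0.134 V

0.134 V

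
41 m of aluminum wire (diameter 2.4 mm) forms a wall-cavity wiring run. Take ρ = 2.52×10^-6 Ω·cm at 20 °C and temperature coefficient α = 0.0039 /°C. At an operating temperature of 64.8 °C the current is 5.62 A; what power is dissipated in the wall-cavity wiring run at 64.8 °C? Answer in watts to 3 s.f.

ρ = 2.52×10^-6 Ω·cm = 2.52×10^-8 Ω·m
A = π(d/2)² = π(1.2000e-03 m)² = 4.524e-06 m²
R₍20₎ = ρL/A = (2.52×10^-8)(41)/(4.524e-06) = 0.2284 Ω
R₍64.8₎ = R₍20₎(1 + αΔT) = 0.2284 × (1 + 0.0039×44.8) = 0.2683 Ω
P = I²R = (5.62)² × 0.2683 = 8.47 W

8.47 W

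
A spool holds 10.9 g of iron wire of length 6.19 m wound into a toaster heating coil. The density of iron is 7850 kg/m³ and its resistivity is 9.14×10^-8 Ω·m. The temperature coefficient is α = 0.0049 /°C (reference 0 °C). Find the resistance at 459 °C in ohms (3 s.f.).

A = m/(density·L) = 0.0109/(7850×6.19) = 2.2432e-07 m²
R = ρL/A = (9.14×10^-8)(6.19)/(2.2432e-07) = 2.522 Ω
R(459 °C) = 2.522 × (1 + 0.0049×459) = 8.19 Ω

8.19 Ω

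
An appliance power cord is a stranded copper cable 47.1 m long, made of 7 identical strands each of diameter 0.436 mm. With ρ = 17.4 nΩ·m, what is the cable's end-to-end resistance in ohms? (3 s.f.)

0.784 Ω

ρ = 17.4 nΩ·m = 1.74×10^-8 Ω·m
A_strand = π(2.1800e-04 m)² = 1.493e-07 m²
R_strand = ρL/A = (1.74×10^-8)(47.1)/(1.493e-07) = 5.489 Ω
R_total = R_strand/N = 5.489/7 = 0.784 Ω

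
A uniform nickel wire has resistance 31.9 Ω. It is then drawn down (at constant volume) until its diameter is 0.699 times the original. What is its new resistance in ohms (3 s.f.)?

134 Ω

Volume constant ⇒ L' = L/r² with r = 0.699. R' = ρL'/A' = ρ(L/r²)/(πr²d₀²/4) = R/r⁴.
R' = 4.189 × 31.9 = 134 Ω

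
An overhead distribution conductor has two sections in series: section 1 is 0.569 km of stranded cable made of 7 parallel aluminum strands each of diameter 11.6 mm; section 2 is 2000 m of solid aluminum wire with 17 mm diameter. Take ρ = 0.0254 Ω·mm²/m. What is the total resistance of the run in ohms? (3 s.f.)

0.243 Ω

ρ = 0.0254 Ω·mm²/m = 2.54×10^-8 Ω·m
Section 1: A_strand = π(5.8000e-03)² = 1.057e-04 m²; R₁ = ρL/(N·A_s) = (2.54×10^-8)(569)/(7×1.057e-04) = 0.01954 Ω
Section 2: A = π(d/2)² = π(8.5000e-03 m)² = 2.270e-04 m²
R₂ = (2.54×10^-8)(2000)/(2.270e-04) = 0.2238 Ω
R = R₁ + R₂ = 0.243 Ω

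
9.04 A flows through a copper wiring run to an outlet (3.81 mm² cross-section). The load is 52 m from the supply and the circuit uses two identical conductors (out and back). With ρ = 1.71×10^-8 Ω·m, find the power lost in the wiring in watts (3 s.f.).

A = 3.81 mm² = 3.810e-06 m²
Total conductor length (both ways) L = 2 × 52 = 104 m
R = ρL/A = (1.71×10^-8)(104)/(3.810e-06) = 0.4668 Ω
P = I²R = (9.04)² × 0.4668 = 38.1 W

38.1 W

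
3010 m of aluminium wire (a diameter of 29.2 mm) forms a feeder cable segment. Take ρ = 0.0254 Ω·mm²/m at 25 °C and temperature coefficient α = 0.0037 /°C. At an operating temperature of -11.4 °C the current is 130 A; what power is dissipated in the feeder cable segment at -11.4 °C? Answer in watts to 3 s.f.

1670 W

ρ = 0.0254 Ω·mm²/m = 2.54×10^-8 Ω·m
A = π(d/2)² = π(1.4600e-02 m)² = 6.697e-04 m²
R₍25₎ = ρL/A = (2.54×10^-8)(3010)/(6.697e-04) = 0.1142 Ω
R₍-11.4₎ = R₍25₎(1 + αΔT) = 0.1142 × (1 + 0.0037×-36.4) = 0.09879 Ω
P = I²R = (130)² × 0.09879 = 1670 W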